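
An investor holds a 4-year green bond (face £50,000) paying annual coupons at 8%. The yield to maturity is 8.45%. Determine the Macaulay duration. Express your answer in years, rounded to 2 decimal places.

Periodic yield y = 0.0845. Discount each cash flow and weight by its year:
  t   CF        PV=CF/(1+0.0845)^t    t·PV
  1     4,000.00     3,688.3356     3,688.3356
  2     4,000.00     3,400.9549     6,801.9099
  3     4,000.00     3,135.9658     9,407.8975
  4    54,000.00    39,036.9191   156,147.6763
  Σ                 49,262.1755   176,045.8193
Price P = Σ PV = 49,262.1755.
Macaulay duration = Σ(t·PV) / P = 176,045.8193 / 49,262.1755 = 3.57365 years.

3.57 years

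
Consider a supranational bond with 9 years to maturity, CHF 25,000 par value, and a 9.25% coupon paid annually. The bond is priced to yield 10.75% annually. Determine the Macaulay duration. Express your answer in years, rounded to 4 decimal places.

Periodic yield y = 0.1075. Discount each cash flow and weight by its year:
  t   CF        PV=CF/(1+0.1075)^t    t·PV
  1     2,312.50     2,088.0361     2,088.0361
  2     2,312.50     1,885.3599     3,770.7199
  3     2,312.50     1,702.3566     5,107.0698
  4     2,312.50     1,537.1166     6,148.4662
  5     2,312.50     1,387.9156     6,939.5782
  6     2,312.50     1,253.1970     7,519.1817
  7     2,312.50     1,131.5548     7,920.8837
  8     2,312.50     1,021.7199     8,173.7594
  9    27,312.50    10,896.0187    98,064.1684
  Σ                 22,903.2752   145,731.8634
Price P = Σ PV = 22,903.2752.
Macaulay duration = Σ(t·PV) / P = 145,731.8634 / 22,903.2752 = 6.36293 years.

6.3629 years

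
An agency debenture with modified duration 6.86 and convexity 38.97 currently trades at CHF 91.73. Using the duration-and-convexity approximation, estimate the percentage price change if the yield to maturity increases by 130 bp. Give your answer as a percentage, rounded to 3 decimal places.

Duration effect: -D_mod·Δy = -6.86 × (+0.013) = -0.089180
Convexity effect: ½·C·(Δy)² = 0.5 × 38.97 × (0.013)² = +0.003292965
ΔP/P ≈ -0.089180 + 0.003292965 = -0.085887035
= -8.5887035%.

-8.589%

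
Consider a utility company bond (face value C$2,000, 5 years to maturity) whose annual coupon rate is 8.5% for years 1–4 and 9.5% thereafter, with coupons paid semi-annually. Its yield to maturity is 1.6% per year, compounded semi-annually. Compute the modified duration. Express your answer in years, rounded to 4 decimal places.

Periodic yield y = 0.008. First find Macaulay duration:
  t   CF        PV=CF/(1+0.008)^t    t·PV
  1        85.00        84.3254        84.3254
  2        85.00        83.6561       167.3123
  3        85.00        82.9922       248.9766
  4        85.00        82.3335       329.3342
  5        85.00        81.6801       408.4005
  6        85.00        81.0318       486.1911
  7        85.00        80.3887       562.7212
  8        85.00        79.7507       638.0058
  9        95.00        88.4258       795.8319
  10    2,095.00     1,934.5444    19,345.4442
  Σ                  2,679.1289    23,066.5431
P = 2,679.1289; Macaulay duration = 23,066.5431 / 2,679.1289 = 8.60972 half-year periods = 4.30486 years.
Modified duration = D_Mac / (1 + y) = 4.30486 / 1.008 = 4.27069 years.

4.2707 years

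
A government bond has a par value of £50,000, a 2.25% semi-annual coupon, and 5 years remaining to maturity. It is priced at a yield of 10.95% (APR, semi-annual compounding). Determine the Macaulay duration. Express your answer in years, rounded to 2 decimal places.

Periodic yield y = 0.05475. Discount each cash flow and weight by its period:
  t   CF        PV=CF/(1+0.05475)^t    t·PV
  1       562.50       533.3017       533.3017
  2       562.50       505.6191     1,011.2382
  3       562.50       479.3734     1,438.1202
  4       562.50       454.4901     1,817.9602
  5       562.50       430.8984     2,154.4919
  6       562.50       408.5313     2,451.1877
  7       562.50       387.3252     2,711.2766
  8       562.50       367.2199     2,937.7595
  9       562.50       348.1583     3,133.4245
  10   50,562.50    29,671.0693   296,710.6933
  Σ                 33,585.9867   314,899.4539
Price P = Σ PV = 33,585.9867.
Macaulay duration = Σ(t·PV) / P = 314,899.4539 / 33,585.9867 = 9.37592 half-year periods.
In years: 9.37592 / 2 = 4.68796 years.

4.69 years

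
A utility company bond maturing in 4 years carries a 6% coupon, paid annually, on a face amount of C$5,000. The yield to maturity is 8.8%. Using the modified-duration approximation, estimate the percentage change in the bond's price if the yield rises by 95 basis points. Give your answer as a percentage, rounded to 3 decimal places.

Periodic yield y = 0.088. Modified duration first:
  t   CF        PV=CF/(1+0.088)^t    t·PV
  1       300.00       275.7353       275.7353
  2       300.00       253.4332       506.8663
  3       300.00       232.9349       698.8047
  4     5,300.00     3,782.3376    15,129.3503
  Σ                  4,544.4410    16,610.7567
P = 4,544.4410; D_Mac = 3.65518 yrs; D_mod = 3.65518/(1+0.088) = 3.35954 yrs.
ΔP/P ≈ -D_mod · Δy = -3.35954 × (+0.0095) = -0.031916 = -3.1916%.

-3.192%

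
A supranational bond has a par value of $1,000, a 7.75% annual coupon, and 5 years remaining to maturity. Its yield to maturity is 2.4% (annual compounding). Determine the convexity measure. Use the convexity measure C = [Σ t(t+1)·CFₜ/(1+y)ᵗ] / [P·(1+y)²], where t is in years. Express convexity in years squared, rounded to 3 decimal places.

With y = 0.024:
  t   CF        PV=CF/(1+0.024)^t    t·PV        t(t+1)·PV
  1        77.50        75.6836        75.6836         151.3672
  2        77.50        73.9098       147.8195         443.4586
  3        77.50        72.1775       216.5325         866.1300
  4        77.50        70.4858       281.9434       1,409.7168
  5     1,077.50       957.0122     4,785.0612      28,710.3674
  Σ                  1,249.2689     5,507.0402      31,581.0399
P = 1,249.2689.
Convexity = Σ t(t+1)·PV / [P·(1+y)²] = 31,581.0399 / (1,249.2689 × 1.048576) = 24.10852.

24.109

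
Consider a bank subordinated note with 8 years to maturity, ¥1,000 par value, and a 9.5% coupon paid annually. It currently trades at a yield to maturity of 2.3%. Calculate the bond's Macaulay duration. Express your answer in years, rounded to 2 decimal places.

6.36 years

Periodic yield y = 0.023. Discount each cash flow and weight by its year:
  t   CF        PV=CF/(1+0.023)^t    t·PV
  1        95.00        92.8641        92.8641
  2        95.00        90.7763       181.5525
  3        95.00        88.7354       266.2061
  4        95.00        86.7403       346.9613
  5        95.00        84.7902       423.9508
  6        95.00        82.8838       497.3030
  7        95.00        81.0204       567.1425
  8     1,095.00       912.8702     7,302.9619
  Σ                  1,520.6807     9,678.9423
Price P = Σ PV = 1,520.6807.
Macaulay duration = Σ(t·PV) / P = 9,678.9423 / 1,520.6807 = 6.36487 years.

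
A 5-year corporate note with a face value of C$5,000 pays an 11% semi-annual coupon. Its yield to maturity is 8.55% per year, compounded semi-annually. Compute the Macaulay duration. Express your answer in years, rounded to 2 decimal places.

Periodic yield y = 0.04275. Discount each cash flow and weight by its period:
  t   CF        PV=CF/(1+0.04275)^t    t·PV
  1       275.00       263.7257       263.7257
  2       275.00       252.9137       505.8273
  3       275.00       242.5449       727.6346
  4       275.00       232.6012       930.4047
  5       275.00       223.0651     1,115.3257
  6       275.00       213.9201     1,283.5203
  7       275.00       205.1499     1,436.0493
  8       275.00       196.7393     1,573.9143
  9       275.00       188.6735     1,698.0615
  10    5,275.00     3,470.7272    34,707.2720
  Σ                  5,490.0605    44,241.7355
Price P = Σ PV = 5,490.0605.
Macaulay duration = Σ(t·PV) / P = 44,241.7355 / 5,490.0605 = 8.05852 half-year periods.
In years: 8.05852 / 2 = 4.02926 years.

4.03 years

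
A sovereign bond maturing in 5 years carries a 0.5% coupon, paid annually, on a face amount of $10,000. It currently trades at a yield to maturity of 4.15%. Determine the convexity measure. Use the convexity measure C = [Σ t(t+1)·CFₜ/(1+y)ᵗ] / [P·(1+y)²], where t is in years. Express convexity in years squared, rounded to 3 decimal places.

27.253

With y = 0.0415:
  t   CF        PV=CF/(1+0.0415)^t    t·PV        t(t+1)·PV
  1        50.00        48.0077        48.0077          96.0154
  2        50.00        46.0947        92.1895         276.5685
  3        50.00        44.2580       132.7741         531.0965
  4        50.00        42.4945       169.9781         849.8904
  5    10,050.00     8,201.0544    41,005.2718     246,031.6307
  Σ                  8,381.9093    41,448.2211     247,785.2014
P = 8,381.9093.
Convexity = Σ t(t+1)·PV / [P·(1+y)²] = 247,785.2014 / (8,381.9093 × 1.084722) = 27.25297.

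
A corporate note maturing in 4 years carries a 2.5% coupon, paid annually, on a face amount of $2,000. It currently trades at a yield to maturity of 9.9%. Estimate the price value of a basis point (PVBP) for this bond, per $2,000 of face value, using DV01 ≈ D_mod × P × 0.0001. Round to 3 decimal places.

Periodic yield y = 0.099.
  t   CF        PV=CF/(1+0.099)^t    t·PV
  1        50.00        45.4959        45.4959
  2        50.00        41.3975        82.7951
  3        50.00        37.6684       113.0051
  4     2,050.00     1,405.2807     5,621.1229
  Σ                  1,529.8426     5,862.4191
P = 1,529.8426; D_Mac = 3.83204 yrs; D_mod = 3.48684 yrs.
DV01 ≈ 3.48684 × 1,529.8426 × 0.0001 = 0.533432.

$0.533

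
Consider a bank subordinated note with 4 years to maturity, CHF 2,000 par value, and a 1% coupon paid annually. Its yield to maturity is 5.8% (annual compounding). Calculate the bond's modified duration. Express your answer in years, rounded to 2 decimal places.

Periodic yield y = 0.058. First find Macaulay duration:
  t   CF        PV=CF/(1+0.058)^t    t·PV
  1        20.00        18.9036        18.9036
  2        20.00        17.8673        35.7346
  3        20.00        16.8878        50.6634
  4     2,020.00     1,612.1621     6,448.6483
  Σ                  1,665.8207     6,553.9498
P = 1,665.8207; Macaulay duration = 6,553.9498 / 1,665.8207 = 3.93437 years.
Modified duration = D_Mac / (1 + y) = 3.93437 / 1.058 = 3.71868 years.

3.72 years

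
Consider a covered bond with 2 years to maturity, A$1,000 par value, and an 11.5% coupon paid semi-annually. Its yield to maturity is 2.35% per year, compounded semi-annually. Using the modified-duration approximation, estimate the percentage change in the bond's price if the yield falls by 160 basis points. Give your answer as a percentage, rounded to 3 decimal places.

Periodic yield y = 0.01175. Modified duration first:
  t   CF        PV=CF/(1+0.01175)^t    t·PV
  1        57.50        56.8322        56.8322
  2        57.50        56.1722       112.3444
  3        57.50        55.5198       166.5595
  4     1,057.50     1,009.2239     4,036.8956
  Σ                  1,177.7482     4,372.6317
P = 1,177.7482; D_Mac = 3.71271 half-year periods = 1.85635 yrs; D_mod = 1.85635/(1+0.01175) = 1.83479 yrs.
ΔP/P ≈ -D_mod · Δy = -1.83479 × (-0.016) = +0.029357 = +2.9357%.

+2.936%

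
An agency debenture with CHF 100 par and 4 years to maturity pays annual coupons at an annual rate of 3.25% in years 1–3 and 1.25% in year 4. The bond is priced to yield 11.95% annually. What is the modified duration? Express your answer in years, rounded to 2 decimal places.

3.37 years

Periodic yield y = 0.1195. First find Macaulay duration:
  t   CF        PV=CF/(1+0.1195)^t    t·PV
  1         3.25         2.9031         2.9031
  2         3.25         2.5932         5.1864
  3         3.25         2.3164         6.9492
  4       101.25        64.4612       257.8450
  Σ                     72.2739       272.8836
P = 72.2739; Macaulay duration = 272.8836 / 72.2739 = 3.77569 years.
Modified duration = D_Mac / (1 + y) = 3.77569 / 1.1195 = 3.37265 years.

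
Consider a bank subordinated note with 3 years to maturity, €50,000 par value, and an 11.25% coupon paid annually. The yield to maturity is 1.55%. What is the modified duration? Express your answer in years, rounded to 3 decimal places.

Periodic yield y = 0.0155. First find Macaulay duration:
  t   CF        PV=CF/(1+0.0155)^t    t·PV
  1     5,625.00     5,539.1433     5,539.1433
  2     5,625.00     5,454.5970    10,909.1941
  3    55,625.00    53,116.5967   159,349.7900
  Σ                 64,110.3370   175,798.1273
P = 64,110.3370; Macaulay duration = 175,798.1273 / 64,110.3370 = 2.74212 years.
Modified duration = D_Mac / (1 + y) = 2.74212 / 1.0155 = 2.70026 years.

2.700 years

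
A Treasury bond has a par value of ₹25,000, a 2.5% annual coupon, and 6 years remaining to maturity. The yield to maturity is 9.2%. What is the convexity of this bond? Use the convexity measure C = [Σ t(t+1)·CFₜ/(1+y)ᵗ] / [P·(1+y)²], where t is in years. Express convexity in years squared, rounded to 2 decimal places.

31.84

With y = 0.092:
  t   CF        PV=CF/(1+0.092)^t    t·PV        t(t+1)·PV
  1       625.00       572.3443       572.3443       1,144.6886
  2       625.00       524.1248     1,048.2497       3,144.7490
  3       625.00       479.9678     1,439.9034       5,759.6136
  4       625.00       439.5310     1,758.1238       8,790.6190
  5       625.00       402.5009     2,012.5044      12,075.0262
  6    25,625.00    15,112.2122    90,673.2733     634,712.9134
  Σ                 17,530.6810    97,504.3989     665,627.6099
P = 17,530.6810.
Convexity = Σ t(t+1)·PV / [P·(1+y)²] = 665,627.6099 / (17,530.6810 × 1.192464) = 31.84104.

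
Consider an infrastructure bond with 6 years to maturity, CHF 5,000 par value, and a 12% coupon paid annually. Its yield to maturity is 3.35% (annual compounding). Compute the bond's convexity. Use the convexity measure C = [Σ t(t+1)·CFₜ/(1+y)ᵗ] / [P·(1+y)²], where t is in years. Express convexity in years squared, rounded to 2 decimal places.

29.41

With y = 0.0335:
  t   CF        PV=CF/(1+0.0335)^t    t·PV        t(t+1)·PV
  1       600.00       580.5515       580.5515       1,161.1030
  2       600.00       561.7335     1,123.4669       3,370.4007
  3       600.00       543.5254     1,630.5761       6,522.3042
  4       600.00       525.9075     2,103.6298      10,518.1491
  5       600.00       508.8606     2,544.3031      15,265.8187
  6     5,600.00     4,595.4193    27,572.5156     193,007.6094
  Σ                  7,315.9977    35,555.0431     229,845.3852
P = 7,315.9977.
Convexity = Σ t(t+1)·PV / [P·(1+y)²] = 229,845.3852 / (7,315.9977 × 1.068122) = 29.41313.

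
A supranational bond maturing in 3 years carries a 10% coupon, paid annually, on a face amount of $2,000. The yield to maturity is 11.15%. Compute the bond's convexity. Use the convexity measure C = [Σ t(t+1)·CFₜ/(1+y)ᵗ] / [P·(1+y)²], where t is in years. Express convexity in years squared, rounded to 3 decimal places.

8.560

With y = 0.1115:
  t   CF        PV=CF/(1+0.1115)^t    t·PV        t(t+1)·PV
  1       200.00       179.9370       179.9370         359.8740
  2       200.00       161.8867       323.7733         971.3200
  3     2,200.00     1,602.1172     4,806.3516      19,225.4063
  Σ                  1,943.9409     5,310.0619      20,556.6003
P = 1,943.9409.
Convexity = Σ t(t+1)·PV / [P·(1+y)²] = 20,556.6003 / (1,943.9409 × 1.235432) = 8.55952.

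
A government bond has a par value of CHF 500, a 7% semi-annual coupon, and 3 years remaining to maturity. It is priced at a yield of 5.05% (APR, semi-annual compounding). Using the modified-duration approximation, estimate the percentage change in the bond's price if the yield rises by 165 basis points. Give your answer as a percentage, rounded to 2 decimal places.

-4.45%

Periodic yield y = 0.02525. Modified duration first:
  t   CF        PV=CF/(1+0.02525)^t    t·PV
  1        17.50        17.0690        17.0690
  2        17.50        16.6486        33.2973
  3        17.50        16.2386        48.7158
  4        17.50        15.8387        63.3547
  5        17.50        15.4486        77.2430
  6       517.50       445.5862     2,673.5169
  Σ                    526.8297     2,913.1967
P = 526.8297; D_Mac = 5.52967 half-year periods = 2.76484 yrs; D_mod = 2.76484/(1+0.02525) = 2.69674 yrs.
ΔP/P ≈ -D_mod · Δy = -2.69674 × (+0.0165) = -0.044496 = -4.4496%.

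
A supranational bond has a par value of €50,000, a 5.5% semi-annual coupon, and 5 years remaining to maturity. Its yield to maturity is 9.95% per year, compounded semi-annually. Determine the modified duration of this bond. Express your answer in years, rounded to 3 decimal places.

Periodic yield y = 0.04975. First find Macaulay duration:
  t   CF        PV=CF/(1+0.04975)^t    t·PV
  1     1,375.00     1,309.8357     1,309.8357
  2     1,375.00     1,247.7596     2,495.5193
  3     1,375.00     1,188.6255     3,565.8765
  4     1,375.00     1,132.2939     4,529.1756
  5     1,375.00     1,078.6320     5,393.1598
  6     1,375.00     1,027.5132     6,165.0790
  7     1,375.00       978.8170     6,851.7192
  8     1,375.00       932.4287     7,459.4296
  9     1,375.00       888.2388     7,994.1494
  10   51,375.00    31,614.9866   316,149.8658
  Σ                 41,399.1310   361,913.8098
P = 41,399.1310; Macaulay duration = 361,913.8098 / 41,399.1310 = 8.74206 half-year periods = 4.37103 years.
Modified duration = D_Mac / (1 + y) = 4.37103 / 1.04975 = 4.16388 years.

4.164 years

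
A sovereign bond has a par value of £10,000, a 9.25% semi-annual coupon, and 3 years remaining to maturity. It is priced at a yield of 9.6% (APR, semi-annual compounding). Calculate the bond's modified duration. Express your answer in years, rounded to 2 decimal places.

Periodic yield y = 0.048. First find Macaulay duration:
  t   CF        PV=CF/(1+0.048)^t    t·PV
  1       462.50       441.3168       441.3168
  2       462.50       421.1038       842.2076
  3       462.50       401.8166     1,205.4498
  4       462.50       383.4128     1,533.6512
  5       462.50       365.8519     1,829.2595
  6    10,462.50     7,897.1025    47,382.6150
  Σ                  9,910.6044    53,234.5000
P = 9,910.6044; Macaulay duration = 53,234.5000 / 9,910.6044 = 5.37147 half-year periods = 2.68573 years.
Modified duration = D_Mac / (1 + y) = 2.68573 / 1.048 = 2.56272 years.

2.56 years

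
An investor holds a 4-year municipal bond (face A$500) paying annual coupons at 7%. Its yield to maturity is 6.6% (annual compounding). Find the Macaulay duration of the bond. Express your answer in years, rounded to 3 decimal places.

3.627 years

Periodic yield y = 0.066. Discount each cash flow and weight by its year:
  t   CF        PV=CF/(1+0.066)^t    t·PV
  1        35.00        32.8330        32.8330
  2        35.00        30.8002        61.6004
  3        35.00        28.8933        86.6798
  4       535.00       414.3096     1,657.2383
  Σ                    506.8360     1,838.3515
Price P = Σ PV = 506.8360.
Macaulay duration = Σ(t·PV) / P = 1,838.3515 / 506.8360 = 3.62711 years.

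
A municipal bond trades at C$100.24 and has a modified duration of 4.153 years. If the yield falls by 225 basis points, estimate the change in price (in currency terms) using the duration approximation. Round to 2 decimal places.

Duration approximation: ΔP/P ≈ -D_mod · Δy = -4.153 × (-0.0225) = +0.0934425.
ΔP ≈ 100.24 × (+0.0934425) = +9.3666762.

+C$9.37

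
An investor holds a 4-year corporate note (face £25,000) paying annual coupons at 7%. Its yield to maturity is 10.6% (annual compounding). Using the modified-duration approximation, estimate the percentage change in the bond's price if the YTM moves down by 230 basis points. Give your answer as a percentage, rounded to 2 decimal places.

Periodic yield y = 0.106. Modified duration first:
  t   CF        PV=CF/(1+0.106)^t    t·PV
  1     1,750.00     1,582.2785     1,582.2785
  2     1,750.00     1,430.6315     2,861.2631
  3     1,750.00     1,293.5186     3,880.5557
  4    26,750.00    17,877.3556    71,509.4223
  Σ                 22,183.7842    79,833.5196
P = 22,183.7842; D_Mac = 3.59873 yrs; D_mod = 3.59873/(1+0.106) = 3.25383 yrs.
ΔP/P ≈ -D_mod · Δy = -3.25383 × (-0.023) = +0.074838 = +7.4838%.

+7.48%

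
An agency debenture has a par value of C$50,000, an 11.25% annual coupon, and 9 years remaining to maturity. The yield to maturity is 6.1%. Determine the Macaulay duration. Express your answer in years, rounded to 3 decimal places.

6.519 years

Periodic yield y = 0.061. Discount each cash flow and weight by its year:
  t   CF        PV=CF/(1+0.061)^t    t·PV
  1     5,625.00     5,301.6023     5,301.6023
  2     5,625.00     4,996.7976     9,993.5952
  3     5,625.00     4,709.5171    14,128.5512
  4     5,625.00     4,438.7531    17,755.0125
  5     5,625.00     4,183.5562    20,917.7810
  6     5,625.00     3,943.0313    23,658.1877
  7     5,625.00     3,716.3349    26,014.3440
  8     5,625.00     3,502.6719    28,021.3750
  9    55,625.00    32,646.1197   293,815.0774
  Σ                 67,438.3840   439,605.5264
Price P = Σ PV = 67,438.3840.
Macaulay duration = Σ(t·PV) / P = 439,605.5264 / 67,438.3840 = 6.51862 years.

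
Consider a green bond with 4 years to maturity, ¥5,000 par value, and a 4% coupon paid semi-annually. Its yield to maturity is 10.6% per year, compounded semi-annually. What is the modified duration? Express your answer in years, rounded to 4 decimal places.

Periodic yield y = 0.053. First find Macaulay duration:
  t   CF        PV=CF/(1+0.053)^t    t·PV
  1       100.00        94.9668        94.9668
  2       100.00        90.1869       180.3737
  3       100.00        85.6475       256.9426
  4       100.00        81.3367       325.3468
  5       100.00        77.2428       386.2141
  6       100.00        73.3550       440.1301
  7       100.00        69.6629       487.6401
  8     5,100.00     3,373.9855    26,991.8837
  Σ                  3,946.3840    29,163.4979
P = 3,946.3840; Macaulay duration = 29,163.4979 / 3,946.3840 = 7.38993 half-year periods = 3.69496 years.
Modified duration = D_Mac / (1 + y) = 3.69496 / 1.053 = 3.50899 years.

3.5090 years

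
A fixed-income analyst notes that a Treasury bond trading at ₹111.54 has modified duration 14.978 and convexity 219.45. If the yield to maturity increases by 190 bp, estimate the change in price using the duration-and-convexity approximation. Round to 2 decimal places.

-₹27.32

Duration effect: -D_mod·Δy = -14.978 × (+0.019) = -0.284582
Convexity effect: ½·C·(Δy)² = 0.5 × 219.45 × (0.019)² = +0.039610725
ΔP/P ≈ -0.284582 + 0.039610725 = -0.244971275
ΔP ≈ 111.54 × (-0.244971275) = -27.3240960135.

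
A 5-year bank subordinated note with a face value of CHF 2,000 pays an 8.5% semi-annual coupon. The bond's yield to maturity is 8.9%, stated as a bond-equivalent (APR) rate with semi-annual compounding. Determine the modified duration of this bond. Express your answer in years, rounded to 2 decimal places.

Periodic yield y = 0.0445. First find Macaulay duration:
  t   CF        PV=CF/(1+0.0445)^t    t·PV
  1        85.00        81.3787        81.3787
  2        85.00        77.9116       155.8232
  3        85.00        74.5922       223.7767
  4        85.00        71.4143       285.6572
  5        85.00        68.3718       341.8588
  6        85.00        65.4588       392.7530
  7        85.00        62.6700       438.6901
  8        85.00        60.0000       480.0001
  9        85.00        57.4438       516.9939
  10    2,085.00     1,349.0300    13,490.3003
  Σ                  1,968.2712    16,407.2319
P = 1,968.2712; Macaulay duration = 16,407.2319 / 1,968.2712 = 8.33586 half-year periods = 4.16793 years.
Modified duration = D_Mac / (1 + y) = 4.16793 / 1.0445 = 3.99036 years.

3.99 years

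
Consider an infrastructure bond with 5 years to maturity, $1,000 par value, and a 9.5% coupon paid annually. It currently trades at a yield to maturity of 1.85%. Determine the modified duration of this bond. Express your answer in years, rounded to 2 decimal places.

Periodic yield y = 0.0185. First find Macaulay duration:
  t   CF        PV=CF/(1+0.0185)^t    t·PV
  1        95.00        93.2744        93.2744
  2        95.00        91.5802       183.1604
  3        95.00        89.9167       269.7502
  4        95.00        88.2835       353.1339
  5     1,095.00       999.1000     4,995.4999
  Σ                  1,362.1548     5,894.8189
P = 1,362.1548; Macaulay duration = 5,894.8189 / 1,362.1548 = 4.32757 years.
Modified duration = D_Mac / (1 + y) = 4.32757 / 1.0185 = 4.24896 years.

4.25 years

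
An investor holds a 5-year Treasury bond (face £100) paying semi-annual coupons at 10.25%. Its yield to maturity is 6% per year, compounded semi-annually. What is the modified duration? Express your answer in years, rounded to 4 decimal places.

Periodic yield y = 0.03. First find Macaulay duration:
  t   CF        PV=CF/(1+0.03)^t    t·PV
  1        5.125         4.9757         4.9757
  2        5.125         4.8308         9.6616
  3        5.125         4.6901        14.0703
  4        5.125         4.5535        18.2140
  5        5.125         4.4209        22.1044
  6        5.125         4.2921        25.7526
  7        5.125         4.1671        29.1697
  8        5.125         4.0457        32.3658
  9        5.125         3.9279        35.3510
  10     105.125        78.2229       782.2287
  Σ                    118.1267       973.8938
P = 118.1267; Macaulay duration = 973.8938 / 118.1267 = 8.24449 half-year periods = 4.12224 years.
Modified duration = D_Mac / (1 + y) = 4.12224 / 1.03 = 4.00218 years.

4.0022 years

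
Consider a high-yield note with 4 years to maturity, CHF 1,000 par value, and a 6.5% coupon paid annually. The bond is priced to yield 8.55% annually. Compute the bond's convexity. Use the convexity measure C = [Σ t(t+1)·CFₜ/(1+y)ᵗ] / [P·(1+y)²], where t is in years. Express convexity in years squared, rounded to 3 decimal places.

14.921

With y = 0.0855:
  t   CF        PV=CF/(1+0.0855)^t    t·PV        t(t+1)·PV
  1        65.00        59.8802        59.8802         119.7605
  2        65.00        55.1637       110.3275         330.9824
  3        65.00        50.8187       152.4562         609.8249
  4     1,065.00       767.0617     3,068.2468      15,341.2339
  Σ                    932.9244     3,390.9107      16,401.8017
P = 932.9244.
Convexity = Σ t(t+1)·PV / [P·(1+y)²] = 16,401.8017 / (932.9244 × 1.178310) = 14.92057.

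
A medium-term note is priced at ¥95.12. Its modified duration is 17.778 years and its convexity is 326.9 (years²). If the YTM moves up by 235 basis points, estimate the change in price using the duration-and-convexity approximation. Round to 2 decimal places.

Duration effect: -D_mod·Δy = -17.778 × (+0.0235) = -0.417783
Convexity effect: ½·C·(Δy)² = 0.5 × 326.9 × (0.0235)² = +0.0902652625
ΔP/P ≈ -0.417783 + 0.0902652625 = -0.3275177375
ΔP ≈ 95.12 × (-0.3275177375) = -31.153487191.

-¥31.15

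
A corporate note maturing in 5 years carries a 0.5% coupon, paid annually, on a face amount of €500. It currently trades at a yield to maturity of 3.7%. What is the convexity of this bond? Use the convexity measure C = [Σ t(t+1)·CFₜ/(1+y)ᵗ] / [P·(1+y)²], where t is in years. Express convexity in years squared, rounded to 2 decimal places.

With y = 0.037:
  t   CF        PV=CF/(1+0.037)^t    t·PV        t(t+1)·PV
  1         2.50         2.4108         2.4108           4.8216
  2         2.50         2.3248         4.6496          13.9487
  3         2.50         2.2418         6.7255          26.9020
  4         2.50         2.1618         8.6474          43.2369
  5       502.50       419.0273     2,095.1363      12,570.8180
  Σ                    428.1665     2,117.5696      12,659.7273
P = 428.1665.
Convexity = Σ t(t+1)·PV / [P·(1+y)²] = 12,659.7273 / (428.1665 × 1.075369) = 27.49502.

27.50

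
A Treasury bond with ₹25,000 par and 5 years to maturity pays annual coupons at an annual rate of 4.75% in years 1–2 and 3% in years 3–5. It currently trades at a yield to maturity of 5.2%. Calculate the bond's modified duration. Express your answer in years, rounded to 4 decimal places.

Periodic yield y = 0.052. First find Macaulay duration:
  t   CF        PV=CF/(1+0.052)^t    t·PV
  1     1,187.50     1,128.8023     1,128.8023
  2     1,187.50     1,073.0060     2,146.0119
  3       750.00       644.1901     1,932.5703
  4       750.00       612.3480     2,449.3920
  5    25,750.00    19,984.7415    99,923.7073
  Σ                 23,443.0878   107,580.4838
P = 23,443.0878; Macaulay duration = 107,580.4838 / 23,443.0878 = 4.58901 years.
Modified duration = D_Mac / (1 + y) = 4.58901 / 1.052 = 4.36217 years.

4.3622 years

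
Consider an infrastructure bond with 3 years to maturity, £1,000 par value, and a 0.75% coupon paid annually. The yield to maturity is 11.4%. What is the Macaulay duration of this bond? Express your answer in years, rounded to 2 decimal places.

Periodic yield y = 0.114. Discount each cash flow and weight by its year:
  t   CF        PV=CF/(1+0.114)^t    t·PV
  1         7.50         6.7325         6.7325
  2         7.50         6.0435        12.0871
  3     1,007.50       728.7683     2,186.3049
  Σ                    741.5443     2,205.1245
Price P = Σ PV = 741.5443.
Macaulay duration = Σ(t·PV) / P = 2,205.1245 / 741.5443 = 2.97369 years.

2.97 years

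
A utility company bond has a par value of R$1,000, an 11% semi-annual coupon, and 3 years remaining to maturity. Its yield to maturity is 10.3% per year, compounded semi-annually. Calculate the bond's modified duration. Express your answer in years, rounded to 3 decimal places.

Periodic yield y = 0.0515. First find Macaulay duration:
  t   CF        PV=CF/(1+0.0515)^t    t·PV
  1        55.00        52.3062        52.3062
  2        55.00        49.7444        99.4888
  3        55.00        47.3080       141.9241
  4        55.00        44.9910       179.9640
  5        55.00        42.7874       213.9372
  6     1,055.00       780.5429     4,683.2576
  Σ                  1,017.6800     5,370.8779
P = 1,017.6800; Macaulay duration = 5,370.8779 / 1,017.6800 = 5.27757 half-year periods = 2.63879 years.
Modified duration = D_Mac / (1 + y) = 2.63879 / 1.0515 = 2.50954 years.

2.510 years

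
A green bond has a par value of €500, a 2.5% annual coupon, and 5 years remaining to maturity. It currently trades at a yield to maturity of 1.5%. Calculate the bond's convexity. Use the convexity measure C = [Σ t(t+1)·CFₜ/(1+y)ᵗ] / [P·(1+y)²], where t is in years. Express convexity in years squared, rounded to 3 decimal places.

With y = 0.015:
  t   CF        PV=CF/(1+0.015)^t    t·PV        t(t+1)·PV
  1        12.50        12.3153        12.3153          24.6305
  2        12.50        12.1333        24.2665          72.7996
  3        12.50        11.9540        35.8619         143.4475
  4        12.50        11.7773        47.1092         235.5461
  5       512.50       475.7334     2,378.6671      14,272.0025
  Σ                    523.9132     2,498.2200      14,748.4263
P = 523.9132.
Convexity = Σ t(t+1)·PV / [P·(1+y)²] = 14,748.4263 / (523.9132 × 1.030225) = 27.32463.

27.325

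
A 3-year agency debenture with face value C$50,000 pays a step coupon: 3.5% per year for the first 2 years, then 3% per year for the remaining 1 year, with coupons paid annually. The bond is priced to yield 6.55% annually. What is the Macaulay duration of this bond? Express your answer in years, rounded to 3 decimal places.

2.895 years

Periodic yield y = 0.0655. Discount each cash flow and weight by its year:
  t   CF        PV=CF/(1+0.0655)^t    t·PV
  1     1,750.00     1,642.4214     1,642.4214
  2     1,750.00     1,541.4560     3,082.9121
  3    51,500.00    42,574.2364   127,722.7091
  Σ                 45,758.1138   132,448.0425
Price P = Σ PV = 45,758.1138.
Macaulay duration = Σ(t·PV) / P = 132,448.0425 / 45,758.1138 = 2.89453 years.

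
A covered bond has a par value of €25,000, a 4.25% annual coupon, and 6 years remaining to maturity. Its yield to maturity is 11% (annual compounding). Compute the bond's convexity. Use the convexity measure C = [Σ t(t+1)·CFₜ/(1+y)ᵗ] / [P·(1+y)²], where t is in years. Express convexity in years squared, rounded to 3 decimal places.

28.835

With y = 0.11:
  t   CF        PV=CF/(1+0.11)^t    t·PV        t(t+1)·PV
  1     1,062.50       957.2072       957.2072       1,914.4144
  2     1,062.50       862.3488     1,724.6977       5,174.0930
  3     1,062.50       776.8908     2,330.6725       9,322.6901
  4     1,062.50       699.9017     2,799.6066      13,998.0332
  5     1,062.50       630.5420     3,152.7102      18,916.2611
  6    26,062.50    13,934.0768    83,604.4607     585,231.2252
  Σ                 17,860.9674    94,569.3550     634,556.7170
P = 17,860.9674.
Convexity = Σ t(t+1)·PV / [P·(1+y)²] = 634,556.7170 / (17,860.9674 × 1.232100) = 28.83497.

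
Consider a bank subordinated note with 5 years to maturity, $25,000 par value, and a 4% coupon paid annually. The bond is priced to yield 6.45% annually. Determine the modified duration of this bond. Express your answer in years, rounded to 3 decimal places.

Periodic yield y = 0.0645. First find Macaulay duration:
  t   CF        PV=CF/(1+0.0645)^t    t·PV
  1     1,000.00       939.4082       939.4082
  2     1,000.00       882.4877     1,764.9754
  3     1,000.00       829.0162     2,487.0485
  4     1,000.00       778.7846     3,115.1383
  5    26,000.00    19,021.5113    95,107.5564
  Σ                 22,451.2079   103,414.1268
P = 22,451.2079; Macaulay duration = 103,414.1268 / 22,451.2079 = 4.60617 years.
Modified duration = D_Mac / (1 + y) = 4.60617 / 1.0645 = 4.32708 years.

4.327 years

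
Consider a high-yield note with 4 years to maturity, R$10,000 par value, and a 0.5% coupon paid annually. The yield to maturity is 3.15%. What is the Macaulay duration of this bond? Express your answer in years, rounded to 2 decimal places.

Periodic yield y = 0.0315. Discount each cash flow and weight by its year:
  t   CF        PV=CF/(1+0.0315)^t    t·PV
  1        50.00        48.4731        48.4731
  2        50.00        46.9928        93.9856
  3        50.00        45.5578       136.6733
  4    10,050.00     8,877.4683    35,509.8734
  Σ                  9,018.4920    35,789.0054
Price P = Σ PV = 9,018.4920.
Macaulay duration = Σ(t·PV) / P = 35,789.0054 / 9,018.4920 = 3.96840 years.

3.97 years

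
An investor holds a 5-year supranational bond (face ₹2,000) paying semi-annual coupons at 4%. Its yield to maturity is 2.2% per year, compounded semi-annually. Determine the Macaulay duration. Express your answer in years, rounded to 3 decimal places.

Periodic yield y = 0.011. Discount each cash flow and weight by its period:
  t   CF        PV=CF/(1+0.011)^t    t·PV
  1        40.00        39.5648        39.5648
  2        40.00        39.1343        78.2686
  3        40.00        38.7085       116.1255
  4        40.00        38.2874       153.1494
  5        40.00        37.8708       189.3539
  6        40.00        37.4587       224.7524
  7        40.00        37.0512       259.3582
  8        40.00        36.6480       293.1843
  9        40.00        36.2493       326.2437
  10    2,040.00     1,828.5996    18,285.9956
  Σ                  2,169.5725    19,965.9964
Price P = Σ PV = 2,169.5725.
Macaulay duration = Σ(t·PV) / P = 19,965.9964 / 2,169.5725 = 9.20273 half-year periods.
In years: 9.20273 / 2 = 4.60137 years.

4.601 years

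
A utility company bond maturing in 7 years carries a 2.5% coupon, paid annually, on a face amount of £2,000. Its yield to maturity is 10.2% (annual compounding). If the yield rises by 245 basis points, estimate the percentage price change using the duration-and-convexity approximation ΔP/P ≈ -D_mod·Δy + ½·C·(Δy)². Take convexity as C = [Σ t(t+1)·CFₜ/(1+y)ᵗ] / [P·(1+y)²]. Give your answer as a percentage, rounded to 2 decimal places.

-12.90%

With y = 0.102:
  t   CF        PV=CF/(1+0.102)^t    t·PV        t(t+1)·PV
  1        50.00        45.3721        45.3721          90.7441
  2        50.00        41.1725        82.3449         247.0348
  3        50.00        37.3616       112.0847         448.3389
  4        50.00        33.9034       135.6137         678.0686
  5        50.00        30.7654       153.8268         922.9609
  6        50.00        27.9178       167.5065       1,172.5456
  7     2,050.00     1,038.6822     7,270.7756      58,166.2046
  Σ                  1,255.1749     7,967.5243      61,725.8974
P = 1,255.1749; D_Mac = 6.34774 yrs; D_mod = 5.76020 yrs; C = 40.49487.
Duration effect: -5.76020 × (+0.0245) = -0.141125
Convexity effect: 0.5 × 40.49487 × (0.0245)² = +0.0121535
ΔP/P ≈ -0.141125 + 0.0121535 = -0.128971 = -12.8971%.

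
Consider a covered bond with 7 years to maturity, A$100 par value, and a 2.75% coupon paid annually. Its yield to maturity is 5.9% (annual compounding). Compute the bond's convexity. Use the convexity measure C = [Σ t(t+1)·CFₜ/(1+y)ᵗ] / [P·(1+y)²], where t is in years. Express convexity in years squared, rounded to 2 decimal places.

With y = 0.059:
  t   CF        PV=CF/(1+0.059)^t    t·PV        t(t+1)·PV
  1         2.75         2.5968         2.5968           5.1936
  2         2.75         2.4521         4.9042          14.7127
  3         2.75         2.3155         6.9465          27.7860
  4         2.75         2.1865         8.7460          43.7299
  5         2.75         2.0647        10.3234          61.9404
  6         2.75         1.9497        11.6979          81.8854
  7       102.75        68.7876       481.5131       3,852.1052
  Σ                     82.3528       526.7280       4,087.3532
P = 82.3528.
Convexity = Σ t(t+1)·PV / [P·(1+y)²] = 4,087.3532 / (82.3528 × 1.121481) = 44.25596.

44.26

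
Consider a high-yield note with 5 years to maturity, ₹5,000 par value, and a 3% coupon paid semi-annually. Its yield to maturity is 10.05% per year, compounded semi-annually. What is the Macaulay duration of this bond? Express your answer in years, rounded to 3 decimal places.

Periodic yield y = 0.05025. Discount each cash flow and weight by its period:
  t   CF        PV=CF/(1+0.05025)^t    t·PV
  1        75.00        71.4116        71.4116
  2        75.00        67.9948       135.9897
  3        75.00        64.7416       194.2247
  4        75.00        61.6440       246.5758
  5        75.00        58.6946       293.4728
  6        75.00        55.8863       335.3176
  7        75.00        53.2123       372.4864
  8        75.00        50.6664       405.3309
  9        75.00        48.2422       434.1797
  10    5,075.00     3,108.2013    31,082.0135
  Σ                  3,640.6950    33,571.0027
Price P = Σ PV = 3,640.6950.
Macaulay duration = Σ(t·PV) / P = 33,571.0027 / 3,640.6950 = 9.22104 half-year periods.
In years: 9.22104 / 2 = 4.61052 years.

4.611 years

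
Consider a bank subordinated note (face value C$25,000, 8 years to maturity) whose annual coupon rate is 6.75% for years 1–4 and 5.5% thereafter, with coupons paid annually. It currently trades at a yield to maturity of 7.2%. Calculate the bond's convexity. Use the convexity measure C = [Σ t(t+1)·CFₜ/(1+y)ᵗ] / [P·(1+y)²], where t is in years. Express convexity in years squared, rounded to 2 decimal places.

With y = 0.072:
  t   CF        PV=CF/(1+0.072)^t    t·PV        t(t+1)·PV
  1     1,687.50     1,574.1604     1,574.1604       3,148.3209
  2     1,687.50     1,468.4333     2,936.8665       8,810.5995
  3     1,687.50     1,369.8071     4,109.4214      16,437.6857
  4     1,687.50     1,277.8052     5,111.2207      25,556.1033
  5     1,375.00       971.2449     4,856.2247      29,137.3483
  6     1,375.00       906.0121     5,436.0725      38,052.5072
  7     1,375.00       845.1605     5,916.1236      47,328.9890
  8    26,375.00    15,122.8688   120,982.9507   1,088,846.5562
  Σ                 23,535.4924   150,923.0405   1,257,318.1102
P = 23,535.4924.
Convexity = Σ t(t+1)·PV / [P·(1+y)²] = 1,257,318.1102 / (23,535.4924 × 1.149184) = 46.48708.

46.49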